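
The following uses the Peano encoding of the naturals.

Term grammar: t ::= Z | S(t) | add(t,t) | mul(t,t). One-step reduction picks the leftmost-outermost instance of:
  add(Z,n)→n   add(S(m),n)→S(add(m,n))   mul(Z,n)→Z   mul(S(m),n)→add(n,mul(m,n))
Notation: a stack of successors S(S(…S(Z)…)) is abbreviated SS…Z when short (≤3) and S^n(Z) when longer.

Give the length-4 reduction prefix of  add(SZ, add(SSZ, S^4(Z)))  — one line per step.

  start: add(SZ, add(SSZ, S^4(Z)))
  [1] S(add(Z, add(SSZ, S^4(Z))))
  [2] S(add(SSZ, S^4(Z)))
  [3] S(S(add(SZ, S^4(Z))))
  [4] S(S(S(add(Z, S^4(Z)))))

Answer: after 4 steps: S(S(S(add(Z, S^4(Z)))))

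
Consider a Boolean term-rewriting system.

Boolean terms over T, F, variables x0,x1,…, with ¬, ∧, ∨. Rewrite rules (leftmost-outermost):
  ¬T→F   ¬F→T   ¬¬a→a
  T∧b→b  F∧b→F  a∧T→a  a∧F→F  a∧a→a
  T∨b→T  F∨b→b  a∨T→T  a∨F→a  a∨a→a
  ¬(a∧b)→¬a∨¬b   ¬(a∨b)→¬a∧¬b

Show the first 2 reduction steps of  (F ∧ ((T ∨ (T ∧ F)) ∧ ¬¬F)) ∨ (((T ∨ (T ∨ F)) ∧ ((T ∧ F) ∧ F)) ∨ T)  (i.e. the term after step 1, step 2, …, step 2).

Answer: after 2 steps: ((T ∨ (T ∨ F)) ∧ ((T ∧ F) ∧ F)) ∨ T

Working:
  start: (F ∧ ((T ∨ (T ∧ F)) ∧ ¬¬F)) ∨ (((T ∨ (T ∨ F)) ∧ ((T ∧ F) ∧ F)) ∨ T)
  →1  F ∨ (((T ∨ (T ∨ F)) ∧ ((T ∧ F) ∧ F)) ∨ T)
  →2  ((T ∨ (T ∨ F)) ∧ ((T ∧ F) ∧ F)) ∨ T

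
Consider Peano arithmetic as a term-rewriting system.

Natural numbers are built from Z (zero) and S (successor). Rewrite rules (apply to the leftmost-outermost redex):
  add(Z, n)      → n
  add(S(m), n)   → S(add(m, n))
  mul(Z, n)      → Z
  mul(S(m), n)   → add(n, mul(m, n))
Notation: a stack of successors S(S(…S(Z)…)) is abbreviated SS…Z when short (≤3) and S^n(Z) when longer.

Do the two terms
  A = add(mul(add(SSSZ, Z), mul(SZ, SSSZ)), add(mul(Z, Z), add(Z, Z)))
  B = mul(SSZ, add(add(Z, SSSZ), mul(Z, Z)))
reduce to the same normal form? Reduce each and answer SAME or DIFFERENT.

Answer: DIFFERENT — A ⇓ S^9(Z), B ⇓ S^6(Z)

Reduction:
Term A:
  start: add(mul(add(SSSZ, Z), mul(SZ, SSSZ)), add(mul(Z, Z), add(Z, Z)))
  step 1: add(mul(S(add(SSZ, Z)), mul(SZ, SSSZ)), add(mul(Z, Z), add(Z, Z)))
  step 2: add(add(mul(SZ, SSSZ), mul(add(SSZ, Z), mul(SZ, SSSZ))), add(mul(Z, Z), add(Z, Z)))
  step 3: add(add(add(SSSZ, mul(Z, SSSZ)), mul(add(SSZ, Z), mul(SZ, SSSZ))), add(mul(Z, Z), add(Z, Z)))
  step 4: add(add(S(add(SSZ, mul(Z, SSSZ))), mul(add(SSZ, Z), mul(SZ, SSSZ))), add(mul(Z, Z), add(Z, Z)))
  step 5: add(S(add(add(SSZ, mul(Z, SSSZ)), mul(add(SSZ, Z), mul(SZ, SSSZ)))), add(mul(Z, Z), add(Z, Z)))
  step 6: S(add(add(add(SSZ, mul(Z, SSSZ)), mul(add(SSZ, Z), mul(SZ, SSSZ))), add(mul(Z, Z), add(Z, Z))))
  step 7: S(add(add(S(add(SZ, mul(Z, SSSZ))), mul(add(SSZ, Z), mul(SZ, SSSZ))), add(mul(Z, Z), add(Z, Z))))
  step 8: S(add(S(add(add(SZ, mul(Z, SSSZ)), mul(add(SSZ, Z), mul(SZ, SSSZ)))), add(mul(Z, Z), add(Z, Z))))
  step 9: S(S(add(add(add(SZ, mul(Z, SSSZ)), mul(add(SSZ, Z), mul(SZ, SSSZ))), add(mul(Z, Z), add(Z, Z)))))
  step 10: S(S(add(add(S(add(Z, mul(Z, SSSZ))), mul(add(SSZ, Z), mul(SZ, SSSZ))), add(mul(Z, Z), add(Z, Z)))))
  step 11: S(S(add(S(add(add(Z, mul(Z, SSSZ)), mul(add(SSZ, Z), mul(SZ, SSSZ)))), add(mul(Z, Z), add(Z, Z)))))
  step 12: S(S(S(add(add(add(Z, mul(Z, SSSZ)), mul(add(SSZ, Z), mul(SZ, SSSZ))), add(mul(Z, Z), add(Z, Z))))))
  step 13: S(S(S(add(add(mul(Z, SSSZ), mul(add(SSZ, Z), mul(SZ, SSSZ))), add(mul(Z, Z), add(Z, Z))))))
  step 14: S(S(S(add(add(Z, mul(add(SSZ, Z), mul(SZ, SSSZ))), add(mul(Z, Z), add(Z, Z))))))
  step 15: S(S(S(add(mul(add(SSZ, Z), mul(SZ, SSSZ)), add(mul(Z, Z), add(Z, Z))))))
  step 16: S(S(S(add(mul(S(add(SZ, Z)), mul(SZ, SSSZ)), add(mul(Z, Z), add(Z, Z))))))
  step 17: S(S(S(add(add(mul(SZ, SSSZ), mul(add(SZ, Z), mul(SZ, SSSZ))), add(mul(Z, Z), add(Z, Z))))))
  step 18: S(S(S(add(add(add(SSSZ, mul(Z, SSSZ)), mul(add(SZ, Z), mul(SZ, SSSZ))), add(mul(Z, Z), add(Z, Z))))))
  step 19: S(S(S(add(add(S(add(SSZ, mul(Z, SSSZ))), mul(add(SZ, Z), mul(SZ, SSSZ))), add(mul(Z, Z), add(Z, Z))))))
  step 20: S(S(S(add(S(add(add(SSZ, mul(Z, SSSZ)), mul(add(SZ, Z), mul(SZ, SSSZ)))), add(mul(Z, Z), add(Z, Z))))))
  step 21: S(S(S(S(add(add(add(SSZ, mul(Z, SSSZ)), mul(add(SZ, Z), mul(SZ, SSSZ))), add(mul(Z, Z), add(Z, Z)))))))
  step 22: S(S(S(S(add(add(S(add(SZ, mul(Z, SSSZ))), mul(add(SZ, Z), mul(SZ, SSSZ))), add(mul(Z, Z), add(Z, Z)))))))
  step 23: S(S(S(S(add(S(add(add(SZ, mul(Z, SSSZ)), mul(add(SZ, Z), mul(SZ, SSSZ)))), add(mul(Z, Z), add(Z, Z)))))))
  step 24: S(S(S(S(S(add(add(add(SZ, mul(Z, SSSZ)), mul(add(SZ, Z), mul(SZ, SSSZ))), add(mul(Z, Z), add(Z, Z))))))))
  step 25: S(S(S(S(S(add(add(S(add(Z, mul(Z, SSSZ))), mul(add(SZ, Z), mul(SZ, SSSZ))), add(mul(Z, Z), add(Z, Z))))))))
  step 26: S(S(S(S(S(add(S(add(add(Z, mul(Z, SSSZ)), mul(add(SZ, Z), mul(SZ, SSSZ)))), add(mul(Z, Z), add(Z, Z))))))))
  step 27: S(S(S(S(S(S(add(add(add(Z, mul(Z, SSSZ)), mul(add(SZ, Z), mul(SZ, SSSZ))), add(mul(Z, Z), add(Z, Z)))))))))
  step 28: S(S(S(S(S(S(add(add(mul(Z, SSSZ), mul(add(SZ, Z), mul(SZ, SSSZ))), add(mul(Z, Z), add(Z, Z)))))))))
  step 29: S(S(S(S(S(S(add(add(Z, mul(add(SZ, Z), mul(SZ, SSSZ))), add(mul(Z, Z), add(Z, Z)))))))))
  step 30: S(S(S(S(S(S(add(mul(add(SZ, Z), mul(SZ, SSSZ)), add(mul(Z, Z), add(Z, Z)))))))))
  step 31: S(S(S(S(S(S(add(mul(S(add(Z, Z)), mul(SZ, SSSZ)), add(mul(Z, Z), add(Z, Z)))))))))
  step 32: S(S(S(S(S(S(add(add(mul(SZ, SSSZ), mul(add(Z, Z), mul(SZ, SSSZ))), add(mul(Z, Z), add(Z, Z)))))))))
  step 33: S(S(S(S(S(S(add(add(add(SSSZ, mul(Z, SSSZ)), mul(add(Z, Z), mul(SZ, SSSZ))), add(mul(Z, Z), add(Z, Z)))))))))
  step 34: S(S(S(S(S(S(add(add(S(add(SSZ, mul(Z, SSSZ))), mul(add(Z, Z), mul(SZ, SSSZ))), add(mul(Z, Z), add(Z, Z)))))))))
  step 35: S(S(S(S(S(S(add(S(add(add(SSZ, mul(Z, SSSZ)), mul(add(Z, Z), mul(SZ, SSSZ)))), add(mul(Z, Z), add(Z, Z)))))))))
  step 36: S(S(S(S(S(S(S(add(add(add(SSZ, mul(Z, SSSZ)), mul(add(Z, Z), mul(SZ, SSSZ))), add(mul(Z, Z), add(Z, Z))))))))))
  step 37: S(S(S(S(S(S(S(add(add(S(add(SZ, mul(Z, SSSZ))), mul(add(Z, Z), mul(SZ, SSSZ))), add(mul(Z, Z), add(Z, Z))))))))))
  step 38: S(S(S(S(S(S(S(add(S(add(add(SZ, mul(Z, SSSZ)), mul(add(Z, Z), mul(SZ, SSSZ)))), add(mul(Z, Z), add(Z, Z))))))))))
  step 39: S(S(S(S(S(S(S(S(add(add(add(SZ, mul(Z, SSSZ)), mul(add(Z, Z), mul(SZ, SSSZ))), add(mul(Z, Z), add(Z, Z)))))))))))
  step 40: S(S(S(S(S(S(S(S(add(add(S(add(Z, mul(Z, SSSZ))), mul(add(Z, Z), mul(SZ, SSSZ))), add(mul(Z, Z), add(Z, Z)))))))))))
  step 41: S(S(S(S(S(S(S(S(add(S(add(add(Z, mul(Z, SSSZ)), mul(add(Z, Z), mul(SZ, SSSZ)))), add(mul(Z, Z), add(Z, Z)))))))))))
  step 42: S(S(S(S(S(S(S(S(S(add(add(add(Z, mul(Z, SSSZ)), mul(add(Z, Z), mul(SZ, SSSZ))), add(mul(Z, Z), add(Z, Z))))))))))))
  step 43: S(S(S(S(S(S(S(S(S(add(add(mul(Z, SSSZ), mul(add(Z, Z), mul(SZ, SSSZ))), add(mul(Z, Z), add(Z, Z))))))))))))
  step 44: S(S(S(S(S(S(S(S(S(add(add(Z, mul(add(Z, Z), mul(SZ, SSSZ))), add(mul(Z, Z), add(Z, Z))))))))))))
  step 45: S(S(S(S(S(S(S(S(S(add(mul(add(Z, Z), mul(SZ, SSSZ)), add(mul(Z, Z), add(Z, Z))))))))))))
  step 46: S(S(S(S(S(S(S(S(S(add(mul(Z, mul(SZ, SSSZ)), add(mul(Z, Z), add(Z, Z))))))))))))
  step 47: S(S(S(S(S(S(S(S(S(add(Z, add(mul(Z, Z), add(Z, Z))))))))))))
  step 48: S(S(S(S(S(S(S(S(S(add(mul(Z, Z), add(Z, Z)))))))))))
  step 49: S(S(S(S(S(S(S(S(S(add(Z, add(Z, Z)))))))))))
  step 50: S(S(S(S(S(S(S(S(S(add(Z, Z))))))))))
  step 51: S^9(Z)

Term B:
  start: mul(SSZ, add(add(Z, SSSZ), mul(Z, Z)))
  step 1: add(add(add(Z, SSSZ), mul(Z, Z)), mul(SZ, add(add(Z, SSSZ), mul(Z, Z))))
  step 2: add(add(SSSZ, mul(Z, Z)), mul(SZ, add(add(Z, SSSZ), mul(Z, Z))))
  step 3: add(S(add(SSZ, mul(Z, Z))), mul(SZ, add(add(Z, SSSZ), mul(Z, Z))))
  step 4: S(add(add(SSZ, mul(Z, Z)), mul(SZ, add(add(Z, SSSZ), mul(Z, Z)))))
  step 5: S(add(S(add(SZ, mul(Z, Z))), mul(SZ, add(add(Z, SSSZ), mul(Z, Z)))))
  step 6: S(S(add(add(SZ, mul(Z, Z)), mul(SZ, add(add(Z, SSSZ), mul(Z, Z))))))
  step 7: S(S(add(S(add(Z, mul(Z, Z))), mul(SZ, add(add(Z, SSSZ), mul(Z, Z))))))
  step 8: S(S(S(add(add(Z, mul(Z, Z)), mul(SZ, add(add(Z, SSSZ), mul(Z, Z)))))))
  step 9: S(S(S(add(mul(Z, Z), mul(SZ, add(add(Z, SSSZ), mul(Z, Z)))))))
  step 10: S(S(S(add(Z, mul(SZ, add(add(Z, SSSZ), mul(Z, Z)))))))
  step 11: S(S(S(mul(SZ, add(add(Z, SSSZ), mul(Z, Z))))))
  step 12: S(S(S(add(add(add(Z, SSSZ), mul(Z, Z)), mul(Z, add(add(Z, SSSZ), mul(Z, Z)))))))
  step 13: S(S(S(add(add(SSSZ, mul(Z, Z)), mul(Z, add(add(Z, SSSZ), mul(Z, Z)))))))
  step 14: S(S(S(add(S(add(SSZ, mul(Z, Z))), mul(Z, add(add(Z, SSSZ), mul(Z, Z)))))))
  step 15: S(S(S(S(add(add(SSZ, mul(Z, Z)), mul(Z, add(add(Z, SSSZ), mul(Z, Z))))))))
  step 16: S(S(S(S(add(S(add(SZ, mul(Z, Z))), mul(Z, add(add(Z, SSSZ), mul(Z, Z))))))))
  step 17: S(S(S(S(S(add(add(SZ, mul(Z, Z)), mul(Z, add(add(Z, SSSZ), mul(Z, Z)))))))))
  step 18: S(S(S(S(S(add(S(add(Z, mul(Z, Z))), mul(Z, add(add(Z, SSSZ), mul(Z, Z)))))))))
  step 19: S(S(S(S(S(S(add(add(Z, mul(Z, Z)), mul(Z, add(add(Z, SSSZ), mul(Z, Z))))))))))
  step 20: S(S(S(S(S(S(add(mul(Z, Z), mul(Z, add(add(Z, SSSZ), mul(Z, Z))))))))))
  step 21: S(S(S(S(S(S(add(Z, mul(Z, add(add(Z, SSSZ), mul(Z, Z))))))))))
  step 22: S(S(S(S(S(S(mul(Z, add(add(Z, SSSZ), mul(Z, Z)))))))))
  step 23: S^6(Z)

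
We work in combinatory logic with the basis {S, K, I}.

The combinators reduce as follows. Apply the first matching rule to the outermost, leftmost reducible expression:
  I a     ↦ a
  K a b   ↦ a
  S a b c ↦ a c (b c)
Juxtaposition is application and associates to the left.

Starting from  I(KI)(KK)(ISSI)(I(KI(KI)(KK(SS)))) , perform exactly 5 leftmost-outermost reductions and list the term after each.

Answer: after 5 steps: S(I(KI(KI)(KK(SS))))(I(I(KI(KI)(KK(SS)))))

Derivation:
  start: I(KI)(KK)(ISSI)(I(KI(KI)(KK(SS))))
  [1] KI(KK)(ISSI)(I(KI(KI)(KK(SS))))
  [2] I(ISSI)(I(KI(KI)(KK(SS))))
  [3] ISSI(I(KI(KI)(KK(SS))))
  [4] SSI(I(KI(KI)(KK(SS))))
  [5] S(I(KI(KI)(KK(SS))))(I(I(KI(KI)(KK(SS)))))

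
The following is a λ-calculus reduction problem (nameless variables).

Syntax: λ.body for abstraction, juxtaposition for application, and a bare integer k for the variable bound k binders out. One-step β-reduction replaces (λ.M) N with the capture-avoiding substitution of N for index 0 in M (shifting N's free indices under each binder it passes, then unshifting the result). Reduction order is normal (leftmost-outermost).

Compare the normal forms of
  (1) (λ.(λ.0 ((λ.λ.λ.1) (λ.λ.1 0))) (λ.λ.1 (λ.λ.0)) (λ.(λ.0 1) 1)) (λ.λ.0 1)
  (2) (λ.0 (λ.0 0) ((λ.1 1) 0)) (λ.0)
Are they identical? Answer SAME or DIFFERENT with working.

Term A:
  start: (λ.(λ.0 ((λ.λ.λ.1) (λ.λ.1 0))) (λ.λ.1 (λ.λ.0)) (λ.(λ.0 1) 1)) (λ.λ.0 1)
  step 1: (λ.0 ((λ.λ.λ.1) (λ.λ.1 0))) (λ.λ.1 (λ.λ.0)) (λ.(λ.0 1) (λ.λ.0 1))
  step 2: (λ.λ.1 (λ.λ.0)) ((λ.λ.λ.1) (λ.λ.1 0)) (λ.(λ.0 1) (λ.λ.0 1))
  step 3: (λ.(λ.λ.λ.1) (λ.λ.1 0) (λ.λ.0)) (λ.(λ.0 1) (λ.λ.0 1))
  step 4: (λ.λ.λ.1) (λ.λ.1 0) (λ.λ.0)
  step 5: (λ.λ.1) (λ.λ.0)
  step 6: λ.λ.λ.0

Term B:
  start: (λ.0 (λ.0 0) ((λ.1 1) 0)) (λ.0)
  step 1: (λ.0) (λ.0 0) ((λ.(λ.0) (λ.0)) (λ.0))
  step 2: (λ.0 0) ((λ.(λ.0) (λ.0)) (λ.0))
  step 3: (λ.(λ.0) (λ.0)) (λ.0) ((λ.(λ.0) (λ.0)) (λ.0))
  step 4: (λ.0) (λ.0) ((λ.(λ.0) (λ.0)) (λ.0))
  step 5: (λ.0) ((λ.(λ.0) (λ.0)) (λ.0))
  step 6: (λ.(λ.0) (λ.0)) (λ.0)
  step 7: (λ.0) (λ.0)
  step 8: λ.0

Answer: DIFFERENT — A ⇓ λ.λ.λ.0, B ⇓ λ.0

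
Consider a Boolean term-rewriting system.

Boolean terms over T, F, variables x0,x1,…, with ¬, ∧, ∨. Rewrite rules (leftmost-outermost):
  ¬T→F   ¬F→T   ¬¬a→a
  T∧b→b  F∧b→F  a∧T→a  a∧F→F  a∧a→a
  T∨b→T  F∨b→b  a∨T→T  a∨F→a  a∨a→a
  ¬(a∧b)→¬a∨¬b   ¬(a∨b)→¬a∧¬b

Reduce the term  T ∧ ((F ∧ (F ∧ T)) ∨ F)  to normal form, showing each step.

  start: T ∧ ((F ∧ (F ∧ T)) ∨ F)
  →1  (F ∧ (F ∧ T)) ∨ F
  →2  F ∧ (F ∧ T)
  →3  F

Answer: normal form = F  (in 3 steps)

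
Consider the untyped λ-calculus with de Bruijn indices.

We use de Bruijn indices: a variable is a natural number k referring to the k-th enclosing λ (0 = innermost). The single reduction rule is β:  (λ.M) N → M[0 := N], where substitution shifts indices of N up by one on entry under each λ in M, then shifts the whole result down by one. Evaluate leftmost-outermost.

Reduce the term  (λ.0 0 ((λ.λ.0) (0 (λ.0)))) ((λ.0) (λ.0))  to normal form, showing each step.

Answer: normal form = λ.0  (in 6 steps)

Derivation:
  start: (λ.0 0 ((λ.λ.0) (0 (λ.0)))) ((λ.0) (λ.0))
  →1  (λ.0) (λ.0) ((λ.0) (λ.0)) ((λ.λ.0) ((λ.0) (λ.0) (λ.0)))
  →2  (λ.0) ((λ.0) (λ.0)) ((λ.λ.0) ((λ.0) (λ.0) (λ.0)))
  →3  (λ.0) (λ.0) ((λ.λ.0) ((λ.0) (λ.0) (λ.0)))
  →4  (λ.0) ((λ.λ.0) ((λ.0) (λ.0) (λ.0)))
  →5  (λ.λ.0) ((λ.0) (λ.0) (λ.0))
  →6  λ.0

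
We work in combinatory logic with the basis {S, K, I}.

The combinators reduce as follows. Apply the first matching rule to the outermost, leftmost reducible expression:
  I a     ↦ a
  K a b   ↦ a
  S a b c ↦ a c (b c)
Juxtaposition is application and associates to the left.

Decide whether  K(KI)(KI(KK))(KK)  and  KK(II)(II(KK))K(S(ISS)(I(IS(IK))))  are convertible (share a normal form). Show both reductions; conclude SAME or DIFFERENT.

Answer: DIFFERENT — A ⇓ I, B ⇓ K

Reduction:
Term A:
  start: K(KI)(KI(KK))(KK)
  [1] KI(KK)
  [2] I

Term B:
  start: KK(II)(II(KK))K(S(ISS)(I(IS(IK))))
  [1] K(II(KK))K(S(ISS)(I(IS(IK))))
  [2] II(KK)(S(ISS)(I(IS(IK))))
  [3] I(KK)(S(ISS)(I(IS(IK))))
  [4] KK(S(ISS)(I(IS(IK))))
  [5] K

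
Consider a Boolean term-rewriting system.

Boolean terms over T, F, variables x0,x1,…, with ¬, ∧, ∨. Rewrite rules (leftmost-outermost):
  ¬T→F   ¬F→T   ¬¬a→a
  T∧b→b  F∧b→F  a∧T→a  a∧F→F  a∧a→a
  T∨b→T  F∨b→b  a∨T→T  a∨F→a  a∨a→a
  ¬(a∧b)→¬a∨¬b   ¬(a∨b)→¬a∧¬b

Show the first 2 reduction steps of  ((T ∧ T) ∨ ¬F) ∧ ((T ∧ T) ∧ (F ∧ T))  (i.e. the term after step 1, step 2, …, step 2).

  start: ((T ∧ T) ∨ ¬F) ∧ ((T ∧ T) ∧ (F ∧ T))
  [1] (T ∨ ¬F) ∧ ((T ∧ T) ∧ (F ∧ T))
  [2] T ∧ ((T ∧ T) ∧ (F ∧ T))

Answer: after 2 steps: T ∧ ((T ∧ T) ∧ (F ∧ T))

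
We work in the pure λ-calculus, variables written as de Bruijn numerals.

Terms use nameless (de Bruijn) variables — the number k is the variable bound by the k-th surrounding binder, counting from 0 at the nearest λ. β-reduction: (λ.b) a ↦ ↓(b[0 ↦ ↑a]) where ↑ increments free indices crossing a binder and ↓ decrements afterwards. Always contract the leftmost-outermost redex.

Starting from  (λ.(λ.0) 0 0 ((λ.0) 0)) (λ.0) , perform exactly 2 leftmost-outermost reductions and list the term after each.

  start: (λ.(λ.0) 0 0 ((λ.0) 0)) (λ.0)
  →1  (λ.0) (λ.0) (λ.0) ((λ.0) (λ.0))
  →2  (λ.0) (λ.0) ((λ.0) (λ.0))

Answer: after 2 steps: (λ.0) (λ.0) ((λ.0) (λ.0))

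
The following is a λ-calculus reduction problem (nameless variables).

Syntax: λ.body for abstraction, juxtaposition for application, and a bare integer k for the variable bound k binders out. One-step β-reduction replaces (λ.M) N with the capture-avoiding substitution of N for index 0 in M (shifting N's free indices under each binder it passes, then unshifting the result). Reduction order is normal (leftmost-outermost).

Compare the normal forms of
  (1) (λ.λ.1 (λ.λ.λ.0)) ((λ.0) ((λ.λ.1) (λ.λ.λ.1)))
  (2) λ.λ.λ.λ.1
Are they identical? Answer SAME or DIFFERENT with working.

Answer: SAME — A ⇓ λ.λ.λ.λ.1, B ⇓ λ.λ.λ.λ.1

Reduction:
Term A:
  start: (λ.λ.1 (λ.λ.λ.0)) ((λ.0) ((λ.λ.1) (λ.λ.λ.1)))
  →1  λ.(λ.0) ((λ.λ.1) (λ.λ.λ.1)) (λ.λ.λ.0)
  →2  λ.(λ.λ.1) (λ.λ.λ.1) (λ.λ.λ.0)
  →3  λ.(λ.λ.λ.λ.1) (λ.λ.λ.0)
  →4  λ.λ.λ.λ.1

Term B:
  start: λ.λ.λ.λ.1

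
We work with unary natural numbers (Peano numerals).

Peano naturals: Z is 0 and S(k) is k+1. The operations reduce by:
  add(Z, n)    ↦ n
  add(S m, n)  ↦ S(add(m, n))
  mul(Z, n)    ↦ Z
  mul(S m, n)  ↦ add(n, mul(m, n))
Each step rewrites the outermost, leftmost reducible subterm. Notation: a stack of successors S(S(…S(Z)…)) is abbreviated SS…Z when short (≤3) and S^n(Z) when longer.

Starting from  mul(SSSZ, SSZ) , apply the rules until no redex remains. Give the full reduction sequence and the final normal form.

Answer: normal form = S^6(Z)  (in 13 steps)

Reduction:
  start: mul(SSSZ, SSZ)
  [1] add(SSZ, mul(SSZ, SSZ))
  [2] S(add(SZ, mul(SSZ, SSZ)))
  [3] S(S(add(Z, mul(SSZ, SSZ))))
  [4] S(S(mul(SSZ, SSZ)))
  [5] S(S(add(SSZ, mul(SZ, SSZ))))
  [6] S(S(S(add(SZ, mul(SZ, SSZ)))))
  [7] S(S(S(S(add(Z, mul(SZ, SSZ))))))
  [8] S(S(S(S(mul(SZ, SSZ)))))
  [9] S(S(S(S(add(SSZ, mul(Z, SSZ))))))
  [10] S(S(S(S(S(add(SZ, mul(Z, SSZ)))))))
  [11] S(S(S(S(S(S(add(Z, mul(Z, SSZ))))))))
  [12] S(S(S(S(S(S(mul(Z, SSZ)))))))
  [13] S^6(Z)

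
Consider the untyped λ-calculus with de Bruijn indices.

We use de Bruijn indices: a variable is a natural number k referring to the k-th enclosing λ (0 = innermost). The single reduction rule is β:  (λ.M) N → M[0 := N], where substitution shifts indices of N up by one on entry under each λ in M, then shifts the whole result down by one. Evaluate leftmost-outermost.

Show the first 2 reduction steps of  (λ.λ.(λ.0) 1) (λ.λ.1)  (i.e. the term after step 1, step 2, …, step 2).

Answer: after 2 steps: λ.λ.λ.1

Derivation:
  start: (λ.λ.(λ.0) 1) (λ.λ.1)
  step 1: λ.(λ.0) (λ.λ.1)
  step 2: λ.λ.λ.1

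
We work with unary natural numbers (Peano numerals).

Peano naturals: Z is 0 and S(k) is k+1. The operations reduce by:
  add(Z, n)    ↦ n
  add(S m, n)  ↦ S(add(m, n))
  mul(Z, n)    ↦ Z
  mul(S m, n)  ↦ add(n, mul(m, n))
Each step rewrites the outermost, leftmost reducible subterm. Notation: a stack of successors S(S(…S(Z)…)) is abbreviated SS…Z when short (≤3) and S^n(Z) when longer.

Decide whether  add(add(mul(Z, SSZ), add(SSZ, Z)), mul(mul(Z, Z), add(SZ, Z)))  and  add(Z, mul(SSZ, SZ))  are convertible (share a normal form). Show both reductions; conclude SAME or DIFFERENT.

Term A:
  start: add(add(mul(Z, SSZ), add(SSZ, Z)), mul(mul(Z, Z), add(SZ, Z)))
  [1] add(add(Z, add(SSZ, Z)), mul(mul(Z, Z), add(SZ, Z)))
  [2] add(add(SSZ, Z), mul(mul(Z, Z), add(SZ, Z)))
  [3] add(S(add(SZ, Z)), mul(mul(Z, Z), add(SZ, Z)))
  [4] S(add(add(SZ, Z), mul(mul(Z, Z), add(SZ, Z))))
  [5] S(add(S(add(Z, Z)), mul(mul(Z, Z), add(SZ, Z))))
  [6] S(S(add(add(Z, Z), mul(mul(Z, Z), add(SZ, Z)))))
  [7] S(S(add(Z, mul(mul(Z, Z), add(SZ, Z)))))
  [8] S(S(mul(mul(Z, Z), add(SZ, Z))))
  [9] S(S(mul(Z, add(SZ, Z))))
  [10] SSZ

Term B:
  start: add(Z, mul(SSZ, SZ))
  [1] mul(SSZ, SZ)
  [2] add(SZ, mul(SZ, SZ))
  [3] S(add(Z, mul(SZ, SZ)))
  [4] S(mul(SZ, SZ))
  [5] S(add(SZ, mul(Z, SZ)))
  [6] S(S(add(Z, mul(Z, SZ))))
  [7] S(S(mul(Z, SZ)))
  [8] SSZ

Answer: SAME — A ⇓ SSZ, B ⇓ SSZ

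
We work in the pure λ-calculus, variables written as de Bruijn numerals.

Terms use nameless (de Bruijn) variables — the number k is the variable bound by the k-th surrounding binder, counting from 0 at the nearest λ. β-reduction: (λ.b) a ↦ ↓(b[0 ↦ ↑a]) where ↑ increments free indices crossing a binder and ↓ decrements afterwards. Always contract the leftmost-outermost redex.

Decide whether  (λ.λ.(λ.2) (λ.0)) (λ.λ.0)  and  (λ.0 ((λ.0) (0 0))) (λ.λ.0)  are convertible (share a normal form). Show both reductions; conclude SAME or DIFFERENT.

Answer: DIFFERENT — A ⇓ λ.λ.λ.0, B ⇓ λ.0

Reduction:
Term A:
  start: (λ.λ.(λ.2) (λ.0)) (λ.λ.0)
  →1  λ.(λ.λ.λ.0) (λ.0)
  →2  λ.λ.λ.0

Term B:
  start: (λ.0 ((λ.0) (0 0))) (λ.λ.0)
  →1  (λ.λ.0) ((λ.0) ((λ.λ.0) (λ.λ.0)))
  →2  λ.0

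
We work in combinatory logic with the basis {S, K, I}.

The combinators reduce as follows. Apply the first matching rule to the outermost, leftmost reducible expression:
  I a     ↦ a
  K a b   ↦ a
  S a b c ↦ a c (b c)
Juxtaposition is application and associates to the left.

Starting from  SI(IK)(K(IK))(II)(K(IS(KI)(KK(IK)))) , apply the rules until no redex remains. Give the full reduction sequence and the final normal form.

Answer: normal form = I  (in 6 steps)

Reduction:
  start: SI(IK)(K(IK))(II)(K(IS(KI)(KK(IK))))
  [1] I(K(IK))(IK(K(IK)))(II)(K(IS(KI)(KK(IK))))
  [2] K(IK)(IK(K(IK)))(II)(K(IS(KI)(KK(IK))))
  [3] IK(II)(K(IS(KI)(KK(IK))))
  [4] K(II)(K(IS(KI)(KK(IK))))
  [5] II
  [6] I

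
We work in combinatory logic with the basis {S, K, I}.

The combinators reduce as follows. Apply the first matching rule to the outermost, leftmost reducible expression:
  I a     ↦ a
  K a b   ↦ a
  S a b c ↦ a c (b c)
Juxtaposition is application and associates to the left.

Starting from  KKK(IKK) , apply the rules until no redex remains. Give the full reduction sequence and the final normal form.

  start: KKK(IKK)
  →1  K(IKK)
  →2  K(KK)

Answer: normal form = K(KK)  (in 2 steps)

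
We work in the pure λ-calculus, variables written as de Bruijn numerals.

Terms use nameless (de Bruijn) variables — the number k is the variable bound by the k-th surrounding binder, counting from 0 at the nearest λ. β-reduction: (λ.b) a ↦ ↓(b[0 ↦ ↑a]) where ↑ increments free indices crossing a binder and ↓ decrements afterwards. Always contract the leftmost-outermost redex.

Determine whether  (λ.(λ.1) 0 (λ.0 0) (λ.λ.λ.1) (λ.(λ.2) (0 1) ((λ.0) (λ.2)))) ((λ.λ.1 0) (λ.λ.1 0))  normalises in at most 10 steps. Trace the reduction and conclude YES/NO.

Answer: NO — after 10 steps the term is λ.λ.(λ.λ.1 0) (λ.λ.1 0) ((λ.0) (λ.(λ.λ.1 0) (λ.λ.1 0))), not yet normal

Derivation:
  start: (λ.(λ.1) 0 (λ.0 0) (λ.λ.λ.1) (λ.(λ.2) (0 1) ((λ.0) (λ.2)))) ((λ.λ.1 0) (λ.λ.1 0))
  [1] (λ.(λ.λ.1 0) (λ.λ.1 0)) ((λ.λ.1 0) (λ.λ.1 0)) (λ.0 0) (λ.λ.λ.1) (λ.(λ.(λ.λ.1 0) (λ.λ.1 0)) (0 ((λ.λ.1 0) (λ.λ.1 0))) ((λ.0) (λ.(λ.λ.1 0) (λ.λ.1 0))))
  [2] (λ.λ.1 0) (λ.λ.1 0) (λ.0 0) (λ.λ.λ.1) (λ.(λ.(λ.λ.1 0) (λ.λ.1 0)) (0 ((λ.λ.1 0) (λ.λ.1 0))) ((λ.0) (λ.(λ.λ.1 0) (λ.λ.1 0))))
  [3] (λ.(λ.λ.1 0) 0) (λ.0 0) (λ.λ.λ.1) (λ.(λ.(λ.λ.1 0) (λ.λ.1 0)) (0 ((λ.λ.1 0) (λ.λ.1 0))) ((λ.0) (λ.(λ.λ.1 0) (λ.λ.1 0))))
  [4] (λ.λ.1 0) (λ.0 0) (λ.λ.λ.1) (λ.(λ.(λ.λ.1 0) (λ.λ.1 0)) (0 ((λ.λ.1 0) (λ.λ.1 0))) ((λ.0) (λ.(λ.λ.1 0) (λ.λ.1 0))))
  [5] (λ.(λ.0 0) 0) (λ.λ.λ.1) (λ.(λ.(λ.λ.1 0) (λ.λ.1 0)) (0 ((λ.λ.1 0) (λ.λ.1 0))) ((λ.0) (λ.(λ.λ.1 0) (λ.λ.1 0))))
  [6] (λ.0 0) (λ.λ.λ.1) (λ.(λ.(λ.λ.1 0) (λ.λ.1 0)) (0 ((λ.λ.1 0) (λ.λ.1 0))) ((λ.0) (λ.(λ.λ.1 0) (λ.λ.1 0))))
  [7] (λ.λ.λ.1) (λ.λ.λ.1) (λ.(λ.(λ.λ.1 0) (λ.λ.1 0)) (0 ((λ.λ.1 0) (λ.λ.1 0))) ((λ.0) (λ.(λ.λ.1 0) (λ.λ.1 0))))
  [8] (λ.λ.1) (λ.(λ.(λ.λ.1 0) (λ.λ.1 0)) (0 ((λ.λ.1 0) (λ.λ.1 0))) ((λ.0) (λ.(λ.λ.1 0) (λ.λ.1 0))))
  [9] λ.λ.(λ.(λ.λ.1 0) (λ.λ.1 0)) (0 ((λ.λ.1 0) (λ.λ.1 0))) ((λ.0) (λ.(λ.λ.1 0) (λ.λ.1 0)))
  [10] λ.λ.(λ.λ.1 0) (λ.λ.1 0) ((λ.0) (λ.(λ.λ.1 0) (λ.λ.1 0)))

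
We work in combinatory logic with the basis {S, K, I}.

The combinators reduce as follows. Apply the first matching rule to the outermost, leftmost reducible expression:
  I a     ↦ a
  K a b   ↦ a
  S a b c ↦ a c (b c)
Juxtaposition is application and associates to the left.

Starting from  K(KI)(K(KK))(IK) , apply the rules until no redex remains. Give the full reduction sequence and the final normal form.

Answer: normal form = I  (in 2 steps)

Working:
  start: K(KI)(K(KK))(IK)
  →1  KI(IK)
  →2  I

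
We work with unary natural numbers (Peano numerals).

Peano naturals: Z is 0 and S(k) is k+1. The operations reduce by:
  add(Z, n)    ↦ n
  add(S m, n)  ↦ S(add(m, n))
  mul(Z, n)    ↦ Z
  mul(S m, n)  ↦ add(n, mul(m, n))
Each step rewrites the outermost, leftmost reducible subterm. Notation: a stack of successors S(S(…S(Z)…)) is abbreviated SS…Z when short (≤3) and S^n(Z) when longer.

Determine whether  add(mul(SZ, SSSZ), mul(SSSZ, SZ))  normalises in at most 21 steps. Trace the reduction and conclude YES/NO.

Answer: YES — reaches normal form S^6(Z) in 20 ≤ 21 steps

Reduction:
  start: add(mul(SZ, SSSZ), mul(SSSZ, SZ))
  →1  add(add(SSSZ, mul(Z, SSSZ)), mul(SSSZ, SZ))
  →2  add(S(add(SSZ, mul(Z, SSSZ))), mul(SSSZ, SZ))
  →3  S(add(add(SSZ, mul(Z, SSSZ)), mul(SSSZ, SZ)))
  →4  S(add(S(add(SZ, mul(Z, SSSZ))), mul(SSSZ, SZ)))
  →5  S(S(add(add(SZ, mul(Z, SSSZ)), mul(SSSZ, SZ))))
  →6  S(S(add(S(add(Z, mul(Z, SSSZ))), mul(SSSZ, SZ))))
  →7  S(S(S(add(add(Z, mul(Z, SSSZ)), mul(SSSZ, SZ)))))
  →8  S(S(S(add(mul(Z, SSSZ), mul(SSSZ, SZ)))))
  →9  S(S(S(add(Z, mul(SSSZ, SZ)))))
  →10  S(S(S(mul(SSSZ, SZ))))
  →11  S(S(S(add(SZ, mul(SSZ, SZ)))))
  →12  S(S(S(S(add(Z, mul(SSZ, SZ))))))
  →13  S(S(S(S(mul(SSZ, SZ)))))
  →14  S(S(S(S(add(SZ, mul(SZ, SZ))))))
  →15  S(S(S(S(S(add(Z, mul(SZ, SZ)))))))
  →16  S(S(S(S(S(mul(SZ, SZ))))))
  →17  S(S(S(S(S(add(SZ, mul(Z, SZ)))))))
  →18  S(S(S(S(S(S(add(Z, mul(Z, SZ))))))))
  →19  S(S(S(S(S(S(mul(Z, SZ)))))))
  →20  S^6(Z)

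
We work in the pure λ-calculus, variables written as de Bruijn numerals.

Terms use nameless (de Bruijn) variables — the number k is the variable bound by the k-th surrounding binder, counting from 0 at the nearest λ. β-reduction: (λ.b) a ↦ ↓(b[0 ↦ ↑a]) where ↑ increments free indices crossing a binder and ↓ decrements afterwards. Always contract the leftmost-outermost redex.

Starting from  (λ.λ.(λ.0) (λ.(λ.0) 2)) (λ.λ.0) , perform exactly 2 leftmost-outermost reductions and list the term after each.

  start: (λ.λ.(λ.0) (λ.(λ.0) 2)) (λ.λ.0)
  [1] λ.(λ.0) (λ.(λ.0) (λ.λ.0))
  [2] λ.λ.(λ.0) (λ.λ.0)

Answer: after 2 steps: λ.λ.(λ.0) (λ.λ.0)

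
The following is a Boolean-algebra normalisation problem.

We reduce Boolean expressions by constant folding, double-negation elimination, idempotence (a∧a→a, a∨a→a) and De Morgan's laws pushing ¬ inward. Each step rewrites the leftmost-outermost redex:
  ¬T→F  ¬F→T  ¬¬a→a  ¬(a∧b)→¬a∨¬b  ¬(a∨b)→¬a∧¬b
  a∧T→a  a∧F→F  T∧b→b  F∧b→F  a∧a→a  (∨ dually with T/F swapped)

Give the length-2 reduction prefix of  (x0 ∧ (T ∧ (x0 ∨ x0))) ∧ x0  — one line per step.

Answer: after 2 steps: (x0 ∧ x0) ∧ x0

Working:
  start: (x0 ∧ (T ∧ (x0 ∨ x0))) ∧ x0
  →1  (x0 ∧ (x0 ∨ x0)) ∧ x0
  →2  (x0 ∧ x0) ∧ x0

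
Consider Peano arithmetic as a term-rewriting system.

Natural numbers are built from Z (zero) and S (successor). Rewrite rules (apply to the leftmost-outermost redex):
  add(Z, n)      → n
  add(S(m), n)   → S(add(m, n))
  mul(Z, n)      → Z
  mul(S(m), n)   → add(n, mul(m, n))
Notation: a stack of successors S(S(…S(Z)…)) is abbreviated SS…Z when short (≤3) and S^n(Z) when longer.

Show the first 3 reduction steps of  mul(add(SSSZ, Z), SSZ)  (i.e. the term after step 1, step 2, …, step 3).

Answer: after 3 steps: S(add(SZ, mul(add(SSZ, Z), SSZ)))

Derivation:
  start: mul(add(SSSZ, Z), SSZ)
  →1  mul(S(add(SSZ, Z)), SSZ)
  →2  add(SSZ, mul(add(SSZ, Z), SSZ))
  →3  S(add(SZ, mul(add(SSZ, Z), SSZ)))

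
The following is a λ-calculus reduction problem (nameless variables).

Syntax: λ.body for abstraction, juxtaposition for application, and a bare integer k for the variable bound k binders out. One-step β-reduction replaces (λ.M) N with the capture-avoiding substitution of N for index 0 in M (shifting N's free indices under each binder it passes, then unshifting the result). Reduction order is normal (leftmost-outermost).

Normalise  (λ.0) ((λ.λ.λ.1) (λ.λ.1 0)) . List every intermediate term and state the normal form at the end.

Answer: normal form = λ.λ.1  (in 2 steps)

Derivation:
  start: (λ.0) ((λ.λ.λ.1) (λ.λ.1 0))
  step 1: (λ.λ.λ.1) (λ.λ.1 0)
  step 2: λ.λ.1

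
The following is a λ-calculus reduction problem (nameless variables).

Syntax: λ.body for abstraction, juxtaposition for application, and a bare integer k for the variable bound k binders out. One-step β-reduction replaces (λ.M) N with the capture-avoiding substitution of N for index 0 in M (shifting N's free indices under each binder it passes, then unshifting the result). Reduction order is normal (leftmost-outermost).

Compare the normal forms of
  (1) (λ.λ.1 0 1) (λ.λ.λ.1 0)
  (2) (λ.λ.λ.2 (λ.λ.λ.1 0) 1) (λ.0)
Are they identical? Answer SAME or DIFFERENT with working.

Answer: SAME — A ⇓ λ.λ.λ.λ.1 0, B ⇓ λ.λ.λ.λ.1 0

Derivation:
Term A:
  start: (λ.λ.1 0 1) (λ.λ.λ.1 0)
  step 1: λ.(λ.λ.λ.1 0) 0 (λ.λ.λ.1 0)
  step 2: λ.(λ.λ.1 0) (λ.λ.λ.1 0)
  step 3: λ.λ.(λ.λ.λ.1 0) 0
  step 4: λ.λ.λ.λ.1 0

Term B:
  start: (λ.λ.λ.2 (λ.λ.λ.1 0) 1) (λ.0)
  step 1: λ.λ.(λ.0) (λ.λ.λ.1 0) 1
  step 2: λ.λ.(λ.λ.λ.1 0) 1
  step 3: λ.λ.λ.λ.1 0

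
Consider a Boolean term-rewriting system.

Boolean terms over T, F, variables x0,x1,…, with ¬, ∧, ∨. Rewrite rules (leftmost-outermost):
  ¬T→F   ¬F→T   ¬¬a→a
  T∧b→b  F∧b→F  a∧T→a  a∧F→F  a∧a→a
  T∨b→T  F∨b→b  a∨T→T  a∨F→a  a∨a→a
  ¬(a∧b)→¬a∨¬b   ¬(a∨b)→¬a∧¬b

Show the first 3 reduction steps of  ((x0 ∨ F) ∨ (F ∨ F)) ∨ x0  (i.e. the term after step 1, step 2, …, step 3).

Answer: after 3 steps: x0 ∨ x0

Working:
  start: ((x0 ∨ F) ∨ (F ∨ F)) ∨ x0
  step 1: (x0 ∨ (F ∨ F)) ∨ x0
  step 2: (x0 ∨ F) ∨ x0
  step 3: x0 ∨ x0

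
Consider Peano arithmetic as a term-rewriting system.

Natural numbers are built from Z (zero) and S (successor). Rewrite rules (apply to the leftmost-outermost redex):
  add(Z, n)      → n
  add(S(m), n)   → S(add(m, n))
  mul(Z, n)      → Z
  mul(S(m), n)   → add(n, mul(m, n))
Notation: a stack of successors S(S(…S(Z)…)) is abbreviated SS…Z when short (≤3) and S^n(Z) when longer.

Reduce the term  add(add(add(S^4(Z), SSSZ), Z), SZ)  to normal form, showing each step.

Answer: normal form = S^8(Z)  (in 21 steps)

Reduction:
  start: add(add(add(S^4(Z), SSSZ), Z), SZ)
  step 1: add(add(S(add(SSSZ, SSSZ)), Z), SZ)
  step 2: add(S(add(add(SSSZ, SSSZ), Z)), SZ)
  step 3: S(add(add(add(SSSZ, SSSZ), Z), SZ))
  step 4: S(add(add(S(add(SSZ, SSSZ)), Z), SZ))
  step 5: S(add(S(add(add(SSZ, SSSZ), Z)), SZ))
  step 6: S(S(add(add(add(SSZ, SSSZ), Z), SZ)))
  step 7: S(S(add(add(S(add(SZ, SSSZ)), Z), SZ)))
  step 8: S(S(add(S(add(add(SZ, SSSZ), Z)), SZ)))
  step 9: S(S(S(add(add(add(SZ, SSSZ), Z), SZ))))
  step 10: S(S(S(add(add(S(add(Z, SSSZ)), Z), SZ))))
  step 11: S(S(S(add(S(add(add(Z, SSSZ), Z)), SZ))))
  step 12: S(S(S(S(add(add(add(Z, SSSZ), Z), SZ)))))
  step 13: S(S(S(S(add(add(SSSZ, Z), SZ)))))
  step 14: S(S(S(S(add(S(add(SSZ, Z)), SZ)))))
  step 15: S(S(S(S(S(add(add(SSZ, Z), SZ))))))
  step 16: S(S(S(S(S(add(S(add(SZ, Z)), SZ))))))
  step 17: S(S(S(S(S(S(add(add(SZ, Z), SZ)))))))
  step 18: S(S(S(S(S(S(add(S(add(Z, Z)), SZ)))))))
  step 19: S(S(S(S(S(S(S(add(add(Z, Z), SZ))))))))
  step 20: S(S(S(S(S(S(S(add(Z, SZ))))))))
  step 21: S^8(Z)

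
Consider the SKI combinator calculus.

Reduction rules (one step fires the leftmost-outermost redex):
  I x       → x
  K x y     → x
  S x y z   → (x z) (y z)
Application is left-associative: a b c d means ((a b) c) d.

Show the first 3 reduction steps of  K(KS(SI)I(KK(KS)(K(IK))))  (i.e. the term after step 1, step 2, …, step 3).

  start: K(KS(SI)I(KK(KS)(K(IK))))
  →1  K(SI(KK(KS)(K(IK))))
  →2  K(SI(K(K(IK))))
  →3  K(SI(K(KK)))

Answer: after 3 steps: K(SI(K(KK)))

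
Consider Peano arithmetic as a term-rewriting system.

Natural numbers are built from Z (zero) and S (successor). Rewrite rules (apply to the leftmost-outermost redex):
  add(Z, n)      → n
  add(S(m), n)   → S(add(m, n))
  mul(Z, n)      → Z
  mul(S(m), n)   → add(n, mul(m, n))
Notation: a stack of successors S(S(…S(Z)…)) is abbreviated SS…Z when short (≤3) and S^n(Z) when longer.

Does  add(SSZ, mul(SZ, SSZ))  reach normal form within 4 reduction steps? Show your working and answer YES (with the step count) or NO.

  start: add(SSZ, mul(SZ, SSZ))
  step 1: S(add(SZ, mul(SZ, SSZ)))
  step 2: S(S(add(Z, mul(SZ, SSZ))))
  step 3: S(S(mul(SZ, SSZ)))
  step 4: S(S(add(SSZ, mul(Z, SSZ))))

Answer: NO — after 4 steps the term is S(S(add(SSZ, mul(Z, SSZ)))), not yet normal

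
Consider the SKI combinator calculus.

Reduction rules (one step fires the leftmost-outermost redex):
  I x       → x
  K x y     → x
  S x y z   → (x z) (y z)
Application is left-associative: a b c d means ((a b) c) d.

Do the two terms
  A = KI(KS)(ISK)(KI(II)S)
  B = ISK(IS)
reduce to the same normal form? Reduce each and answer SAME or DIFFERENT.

Term A:
  start: KI(KS)(ISK)(KI(II)S)
  →1  I(ISK)(KI(II)S)
  →2  ISK(KI(II)S)
  →3  SK(KI(II)S)
  →4  SK(IS)
  →5  SKS

Term B:
  start: ISK(IS)
  →1  SK(IS)
  →2  SKS

Answer: SAME — A ⇓ SKS, B ⇓ SKS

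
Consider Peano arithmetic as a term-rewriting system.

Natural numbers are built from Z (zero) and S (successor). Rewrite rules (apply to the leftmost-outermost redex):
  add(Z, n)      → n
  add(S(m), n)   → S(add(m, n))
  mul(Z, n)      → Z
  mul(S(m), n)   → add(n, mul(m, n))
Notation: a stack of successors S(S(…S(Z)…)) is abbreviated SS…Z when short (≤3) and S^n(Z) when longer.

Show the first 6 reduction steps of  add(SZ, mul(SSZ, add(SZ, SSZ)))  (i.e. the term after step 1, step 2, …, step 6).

Answer: after 6 steps: S(S(add(SSZ, mul(SZ, add(SZ, SSZ)))))

Reduction:
  start: add(SZ, mul(SSZ, add(SZ, SSZ)))
  step 1: S(add(Z, mul(SSZ, add(SZ, SSZ))))
  step 2: S(mul(SSZ, add(SZ, SSZ)))
  step 3: S(add(add(SZ, SSZ), mul(SZ, add(SZ, SSZ))))
  step 4: S(add(S(add(Z, SSZ)), mul(SZ, add(SZ, SSZ))))
  step 5: S(S(add(add(Z, SSZ), mul(SZ, add(SZ, SSZ)))))
  step 6: S(S(add(SSZ, mul(SZ, add(SZ, SSZ)))))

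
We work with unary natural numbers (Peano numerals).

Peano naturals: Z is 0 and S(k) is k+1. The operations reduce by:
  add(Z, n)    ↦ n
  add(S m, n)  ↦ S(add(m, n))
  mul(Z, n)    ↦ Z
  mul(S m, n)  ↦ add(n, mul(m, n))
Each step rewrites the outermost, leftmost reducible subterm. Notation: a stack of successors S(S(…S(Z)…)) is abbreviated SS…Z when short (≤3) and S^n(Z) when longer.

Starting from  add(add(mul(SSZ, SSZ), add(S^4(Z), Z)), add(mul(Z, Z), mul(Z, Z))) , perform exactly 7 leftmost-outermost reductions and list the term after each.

  start: add(add(mul(SSZ, SSZ), add(S^4(Z), Z)), add(mul(Z, Z), mul(Z, Z)))
  step 1: add(add(add(SSZ, mul(SZ, SSZ)), add(S^4(Z), Z)), add(mul(Z, Z), mul(Z, Z)))
  step 2: add(add(S(add(SZ, mul(SZ, SSZ))), add(S^4(Z), Z)), add(mul(Z, Z), mul(Z, Z)))
  step 3: add(S(add(add(SZ, mul(SZ, SSZ)), add(S^4(Z), Z))), add(mul(Z, Z), mul(Z, Z)))
  step 4: S(add(add(add(SZ, mul(SZ, SSZ)), add(S^4(Z), Z)), add(mul(Z, Z), mul(Z, Z))))
  step 5: S(add(add(S(add(Z, mul(SZ, SSZ))), add(S^4(Z), Z)), add(mul(Z, Z), mul(Z, Z))))
  step 6: S(add(S(add(add(Z, mul(SZ, SSZ)), add(S^4(Z), Z))), add(mul(Z, Z), mul(Z, Z))))
  step 7: S(S(add(add(add(Z, mul(SZ, SSZ)), add(S^4(Z), Z)), add(mul(Z, Z), mul(Z, Z)))))

Answer: after 7 steps: S(S(add(add(add(Z, mul(SZ, SSZ)), add(S^4(Z), Z)), add(mul(Z, Z), mul(Z, Z)))))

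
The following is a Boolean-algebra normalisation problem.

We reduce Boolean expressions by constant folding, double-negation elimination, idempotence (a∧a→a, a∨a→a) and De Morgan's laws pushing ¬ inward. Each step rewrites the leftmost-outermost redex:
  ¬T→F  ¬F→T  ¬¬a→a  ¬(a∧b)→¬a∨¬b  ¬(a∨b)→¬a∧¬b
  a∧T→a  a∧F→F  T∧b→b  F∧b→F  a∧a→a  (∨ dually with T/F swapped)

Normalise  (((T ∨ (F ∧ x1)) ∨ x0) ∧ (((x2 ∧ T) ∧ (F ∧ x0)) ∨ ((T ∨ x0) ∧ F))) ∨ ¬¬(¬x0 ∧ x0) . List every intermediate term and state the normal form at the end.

Answer: normal form = ¬x0 ∧ x0  (in 10 steps)

Working:
  start: (((T ∨ (F ∧ x1)) ∨ x0) ∧ (((x2 ∧ T) ∧ (F ∧ x0)) ∨ ((T ∨ x0) ∧ F))) ∨ ¬¬(¬x0 ∧ x0)
  →1  ((T ∨ x0) ∧ (((x2 ∧ T) ∧ (F ∧ x0)) ∨ ((T ∨ x0) ∧ F))) ∨ ¬¬(¬x0 ∧ x0)
  →2  (T ∧ (((x2 ∧ T) ∧ (F ∧ x0)) ∨ ((T ∨ x0) ∧ F))) ∨ ¬¬(¬x0 ∧ x0)
  →3  (((x2 ∧ T) ∧ (F ∧ x0)) ∨ ((T ∨ x0) ∧ F)) ∨ ¬¬(¬x0 ∧ x0)
  →4  ((x2 ∧ (F ∧ x0)) ∨ ((T ∨ x0) ∧ F)) ∨ ¬¬(¬x0 ∧ x0)
  →5  ((x2 ∧ F) ∨ ((T ∨ x0) ∧ F)) ∨ ¬¬(¬x0 ∧ x0)
  →6  (F ∨ ((T ∨ x0) ∧ F)) ∨ ¬¬(¬x0 ∧ x0)
  →7  ((T ∨ x0) ∧ F) ∨ ¬¬(¬x0 ∧ x0)
  →8  F ∨ ¬¬(¬x0 ∧ x0)
  →9  ¬¬(¬x0 ∧ x0)
  →10  ¬x0 ∧ x0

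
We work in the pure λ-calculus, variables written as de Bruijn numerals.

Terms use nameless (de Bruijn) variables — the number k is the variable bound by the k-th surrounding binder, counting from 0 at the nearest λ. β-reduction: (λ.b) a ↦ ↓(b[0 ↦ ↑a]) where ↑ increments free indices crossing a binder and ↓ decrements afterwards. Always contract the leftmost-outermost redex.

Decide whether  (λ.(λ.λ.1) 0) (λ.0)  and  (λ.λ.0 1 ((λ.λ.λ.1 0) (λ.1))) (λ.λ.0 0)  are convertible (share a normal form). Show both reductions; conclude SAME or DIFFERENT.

Answer: DIFFERENT — A ⇓ λ.λ.0, B ⇓ λ.0 (λ.λ.0 0) (λ.λ.1 0)

Reduction:
Term A:
  start: (λ.(λ.λ.1) 0) (λ.0)
  [1] (λ.λ.1) (λ.0)
  [2] λ.λ.0

Term B:
  start: (λ.λ.0 1 ((λ.λ.λ.1 0) (λ.1))) (λ.λ.0 0)
  [1] λ.0 (λ.λ.0 0) ((λ.λ.λ.1 0) (λ.1))
  [2] λ.0 (λ.λ.0 0) (λ.λ.1 0)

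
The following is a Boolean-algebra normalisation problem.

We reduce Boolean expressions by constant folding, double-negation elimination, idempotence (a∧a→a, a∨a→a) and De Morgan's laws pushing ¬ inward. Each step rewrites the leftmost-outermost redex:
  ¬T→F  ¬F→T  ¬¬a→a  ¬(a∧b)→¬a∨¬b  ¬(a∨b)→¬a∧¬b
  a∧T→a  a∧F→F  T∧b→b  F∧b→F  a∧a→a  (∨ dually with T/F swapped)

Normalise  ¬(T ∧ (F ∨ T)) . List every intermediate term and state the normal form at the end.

Answer: normal form = F  (in 7 steps)

Derivation:
  start: ¬(T ∧ (F ∨ T))
  step 1: ¬T ∨ ¬(F ∨ T)
  step 2: F ∨ ¬(F ∨ T)
  step 3: ¬(F ∨ T)
  step 4: ¬F ∧ ¬T
  step 5: T ∧ ¬T
  step 6: ¬T
  step 7: F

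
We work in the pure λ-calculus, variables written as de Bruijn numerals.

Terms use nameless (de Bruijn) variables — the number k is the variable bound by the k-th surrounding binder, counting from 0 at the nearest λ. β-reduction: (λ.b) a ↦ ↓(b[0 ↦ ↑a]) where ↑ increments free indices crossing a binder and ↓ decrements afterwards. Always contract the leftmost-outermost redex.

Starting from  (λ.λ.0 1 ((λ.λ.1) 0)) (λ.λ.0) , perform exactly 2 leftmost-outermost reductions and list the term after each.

  start: (λ.λ.0 1 ((λ.λ.1) 0)) (λ.λ.0)
  →1  λ.0 (λ.λ.0) ((λ.λ.1) 0)
  →2  λ.0 (λ.λ.0) (λ.1)

Answer: after 2 steps: λ.0 (λ.λ.0) (λ.1)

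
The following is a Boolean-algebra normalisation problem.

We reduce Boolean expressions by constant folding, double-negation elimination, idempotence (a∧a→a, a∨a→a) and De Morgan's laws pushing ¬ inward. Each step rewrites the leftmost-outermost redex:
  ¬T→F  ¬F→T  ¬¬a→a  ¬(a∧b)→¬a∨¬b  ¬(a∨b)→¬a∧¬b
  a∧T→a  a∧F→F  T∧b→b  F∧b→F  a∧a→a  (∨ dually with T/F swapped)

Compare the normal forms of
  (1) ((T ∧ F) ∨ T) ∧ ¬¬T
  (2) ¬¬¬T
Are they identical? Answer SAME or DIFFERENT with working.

Answer: DIFFERENT — A ⇓ T, B ⇓ F

Derivation:
Term A:
  start: ((T ∧ F) ∨ T) ∧ ¬¬T
  step 1: T ∧ ¬¬T
  step 2: ¬¬T
  step 3: T

Term B:
  start: ¬¬¬T
  step 1: ¬T
  step 2: F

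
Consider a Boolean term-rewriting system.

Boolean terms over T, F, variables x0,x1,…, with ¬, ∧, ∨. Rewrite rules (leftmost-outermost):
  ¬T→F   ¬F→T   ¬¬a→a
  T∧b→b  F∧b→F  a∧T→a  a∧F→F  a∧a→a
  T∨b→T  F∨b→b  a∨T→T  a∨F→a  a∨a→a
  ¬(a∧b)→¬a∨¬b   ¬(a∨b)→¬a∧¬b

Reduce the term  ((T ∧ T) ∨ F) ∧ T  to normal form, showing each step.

Answer: normal form = T  (in 3 steps)

Derivation:
  start: ((T ∧ T) ∨ F) ∧ T
  step 1: (T ∧ T) ∨ F
  step 2: T ∧ T
  step 3: T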